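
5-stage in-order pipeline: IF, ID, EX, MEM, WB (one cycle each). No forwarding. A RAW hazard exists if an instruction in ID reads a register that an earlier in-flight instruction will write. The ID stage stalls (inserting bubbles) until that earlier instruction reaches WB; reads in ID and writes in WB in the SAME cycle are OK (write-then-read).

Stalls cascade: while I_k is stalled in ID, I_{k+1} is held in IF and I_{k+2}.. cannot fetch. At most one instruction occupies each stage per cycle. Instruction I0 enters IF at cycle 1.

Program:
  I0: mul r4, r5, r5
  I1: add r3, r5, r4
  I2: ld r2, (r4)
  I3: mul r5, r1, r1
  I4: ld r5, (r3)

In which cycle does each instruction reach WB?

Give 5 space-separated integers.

I0 mul r4 <- r5,r5: IF@1 ID@2 stall=0 (-) EX@3 MEM@4 WB@5
I1 add r3 <- r5,r4: IF@2 ID@3 stall=2 (RAW on I0.r4 (WB@5)) EX@6 MEM@7 WB@8
I2 ld r2 <- r4: IF@3 ID@6 stall=0 (-) EX@7 MEM@8 WB@9
I3 mul r5 <- r1,r1: IF@6 ID@7 stall=0 (-) EX@8 MEM@9 WB@10
I4 ld r5 <- r3: IF@7 ID@8 stall=0 (-) EX@9 MEM@10 WB@11

Answer: 5 8 9 10 11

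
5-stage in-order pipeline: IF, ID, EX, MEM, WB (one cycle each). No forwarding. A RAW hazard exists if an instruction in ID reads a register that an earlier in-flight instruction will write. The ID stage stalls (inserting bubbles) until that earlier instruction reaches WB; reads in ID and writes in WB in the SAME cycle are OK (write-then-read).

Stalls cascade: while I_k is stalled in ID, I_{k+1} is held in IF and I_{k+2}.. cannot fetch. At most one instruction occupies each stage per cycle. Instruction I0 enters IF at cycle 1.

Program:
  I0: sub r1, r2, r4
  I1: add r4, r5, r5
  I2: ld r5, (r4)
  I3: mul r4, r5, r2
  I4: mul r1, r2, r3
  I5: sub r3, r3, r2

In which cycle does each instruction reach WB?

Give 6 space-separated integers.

Answer: 5 6 9 12 13 14

Derivation:
I0 sub r1 <- r2,r4: IF@1 ID@2 stall=0 (-) EX@3 MEM@4 WB@5
I1 add r4 <- r5,r5: IF@2 ID@3 stall=0 (-) EX@4 MEM@5 WB@6
I2 ld r5 <- r4: IF@3 ID@4 stall=2 (RAW on I1.r4 (WB@6)) EX@7 MEM@8 WB@9
I3 mul r4 <- r5,r2: IF@4 ID@7 stall=2 (RAW on I2.r5 (WB@9)) EX@10 MEM@11 WB@12
I4 mul r1 <- r2,r3: IF@7 ID@10 stall=0 (-) EX@11 MEM@12 WB@13
I5 sub r3 <- r3,r2: IF@10 ID@11 stall=0 (-) EX@12 MEM@13 WB@14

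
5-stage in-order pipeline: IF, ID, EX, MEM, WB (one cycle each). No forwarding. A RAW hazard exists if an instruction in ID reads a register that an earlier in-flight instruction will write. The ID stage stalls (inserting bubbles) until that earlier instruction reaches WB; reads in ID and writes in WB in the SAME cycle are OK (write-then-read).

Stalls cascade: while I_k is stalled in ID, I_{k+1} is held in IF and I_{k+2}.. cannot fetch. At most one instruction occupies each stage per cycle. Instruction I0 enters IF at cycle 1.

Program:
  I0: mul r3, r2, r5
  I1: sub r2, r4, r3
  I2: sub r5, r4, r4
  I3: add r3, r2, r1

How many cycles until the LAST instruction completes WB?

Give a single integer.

Answer: 11

Derivation:
I0 mul r3 <- r2,r5: IF@1 ID@2 stall=0 (-) EX@3 MEM@4 WB@5
I1 sub r2 <- r4,r3: IF@2 ID@3 stall=2 (RAW on I0.r3 (WB@5)) EX@6 MEM@7 WB@8
I2 sub r5 <- r4,r4: IF@3 ID@6 stall=0 (-) EX@7 MEM@8 WB@9
I3 add r3 <- r2,r1: IF@6 ID@7 stall=1 (RAW on I1.r2 (WB@8)) EX@9 MEM@10 WB@11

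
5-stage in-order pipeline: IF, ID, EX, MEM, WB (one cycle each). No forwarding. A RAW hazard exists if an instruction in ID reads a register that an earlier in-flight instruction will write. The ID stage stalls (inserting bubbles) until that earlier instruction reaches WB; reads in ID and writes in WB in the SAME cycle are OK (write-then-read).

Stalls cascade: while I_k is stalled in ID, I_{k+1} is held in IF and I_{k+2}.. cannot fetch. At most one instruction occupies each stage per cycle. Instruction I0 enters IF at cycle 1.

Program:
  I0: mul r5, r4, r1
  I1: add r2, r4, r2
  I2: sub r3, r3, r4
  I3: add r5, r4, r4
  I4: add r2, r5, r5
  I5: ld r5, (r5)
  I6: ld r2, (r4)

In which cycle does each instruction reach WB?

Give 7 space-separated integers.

I0 mul r5 <- r4,r1: IF@1 ID@2 stall=0 (-) EX@3 MEM@4 WB@5
I1 add r2 <- r4,r2: IF@2 ID@3 stall=0 (-) EX@4 MEM@5 WB@6
I2 sub r3 <- r3,r4: IF@3 ID@4 stall=0 (-) EX@5 MEM@6 WB@7
I3 add r5 <- r4,r4: IF@4 ID@5 stall=0 (-) EX@6 MEM@7 WB@8
I4 add r2 <- r5,r5: IF@5 ID@6 stall=2 (RAW on I3.r5 (WB@8)) EX@9 MEM@10 WB@11
I5 ld r5 <- r5: IF@6 ID@9 stall=0 (-) EX@10 MEM@11 WB@12
I6 ld r2 <- r4: IF@9 ID@10 stall=0 (-) EX@11 MEM@12 WB@13

Answer: 5 6 7 8 11 12 13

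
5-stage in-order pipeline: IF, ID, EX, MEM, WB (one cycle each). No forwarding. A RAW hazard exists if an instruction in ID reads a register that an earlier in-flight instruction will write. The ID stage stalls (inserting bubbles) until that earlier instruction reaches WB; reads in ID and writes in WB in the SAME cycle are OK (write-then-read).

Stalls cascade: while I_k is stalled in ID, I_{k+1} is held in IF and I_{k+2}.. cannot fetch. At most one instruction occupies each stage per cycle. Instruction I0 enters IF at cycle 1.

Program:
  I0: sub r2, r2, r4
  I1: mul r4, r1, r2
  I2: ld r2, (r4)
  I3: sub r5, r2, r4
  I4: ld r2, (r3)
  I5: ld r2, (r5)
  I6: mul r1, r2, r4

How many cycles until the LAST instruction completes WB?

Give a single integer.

I0 sub r2 <- r2,r4: IF@1 ID@2 stall=0 (-) EX@3 MEM@4 WB@5
I1 mul r4 <- r1,r2: IF@2 ID@3 stall=2 (RAW on I0.r2 (WB@5)) EX@6 MEM@7 WB@8
I2 ld r2 <- r4: IF@3 ID@6 stall=2 (RAW on I1.r4 (WB@8)) EX@9 MEM@10 WB@11
I3 sub r5 <- r2,r4: IF@6 ID@9 stall=2 (RAW on I2.r2 (WB@11)) EX@12 MEM@13 WB@14
I4 ld r2 <- r3: IF@9 ID@12 stall=0 (-) EX@13 MEM@14 WB@15
I5 ld r2 <- r5: IF@12 ID@13 stall=1 (RAW on I3.r5 (WB@14)) EX@15 MEM@16 WB@17
I6 mul r1 <- r2,r4: IF@13 ID@15 stall=2 (RAW on I5.r2 (WB@17)) EX@18 MEM@19 WB@20

Answer: 20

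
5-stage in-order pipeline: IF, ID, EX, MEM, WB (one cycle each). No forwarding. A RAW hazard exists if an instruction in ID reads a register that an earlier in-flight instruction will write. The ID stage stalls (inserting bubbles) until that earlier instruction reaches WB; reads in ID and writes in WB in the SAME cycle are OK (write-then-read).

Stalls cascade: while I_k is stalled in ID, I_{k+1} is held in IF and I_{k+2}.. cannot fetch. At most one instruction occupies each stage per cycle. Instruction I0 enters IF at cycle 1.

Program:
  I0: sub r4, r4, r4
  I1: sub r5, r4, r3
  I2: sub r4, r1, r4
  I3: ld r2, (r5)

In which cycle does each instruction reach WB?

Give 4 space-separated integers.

Answer: 5 8 9 11

Derivation:
I0 sub r4 <- r4,r4: IF@1 ID@2 stall=0 (-) EX@3 MEM@4 WB@5
I1 sub r5 <- r4,r3: IF@2 ID@3 stall=2 (RAW on I0.r4 (WB@5)) EX@6 MEM@7 WB@8
I2 sub r4 <- r1,r4: IF@3 ID@6 stall=0 (-) EX@7 MEM@8 WB@9
I3 ld r2 <- r5: IF@6 ID@7 stall=1 (RAW on I1.r5 (WB@8)) EX@9 MEM@10 WB@11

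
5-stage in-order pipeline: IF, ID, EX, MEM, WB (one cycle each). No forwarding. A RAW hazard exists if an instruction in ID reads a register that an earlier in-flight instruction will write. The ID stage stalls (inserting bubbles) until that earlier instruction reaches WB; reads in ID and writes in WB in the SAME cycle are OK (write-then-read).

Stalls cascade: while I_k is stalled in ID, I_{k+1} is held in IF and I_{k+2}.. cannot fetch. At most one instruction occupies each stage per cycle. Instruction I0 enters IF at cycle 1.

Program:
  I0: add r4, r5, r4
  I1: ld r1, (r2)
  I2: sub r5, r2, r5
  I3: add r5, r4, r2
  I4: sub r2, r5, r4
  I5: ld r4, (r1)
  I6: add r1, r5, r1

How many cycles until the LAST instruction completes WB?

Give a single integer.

I0 add r4 <- r5,r4: IF@1 ID@2 stall=0 (-) EX@3 MEM@4 WB@5
I1 ld r1 <- r2: IF@2 ID@3 stall=0 (-) EX@4 MEM@5 WB@6
I2 sub r5 <- r2,r5: IF@3 ID@4 stall=0 (-) EX@5 MEM@6 WB@7
I3 add r5 <- r4,r2: IF@4 ID@5 stall=0 (-) EX@6 MEM@7 WB@8
I4 sub r2 <- r5,r4: IF@5 ID@6 stall=2 (RAW on I3.r5 (WB@8)) EX@9 MEM@10 WB@11
I5 ld r4 <- r1: IF@6 ID@9 stall=0 (-) EX@10 MEM@11 WB@12
I6 add r1 <- r5,r1: IF@9 ID@10 stall=0 (-) EX@11 MEM@12 WB@13

Answer: 13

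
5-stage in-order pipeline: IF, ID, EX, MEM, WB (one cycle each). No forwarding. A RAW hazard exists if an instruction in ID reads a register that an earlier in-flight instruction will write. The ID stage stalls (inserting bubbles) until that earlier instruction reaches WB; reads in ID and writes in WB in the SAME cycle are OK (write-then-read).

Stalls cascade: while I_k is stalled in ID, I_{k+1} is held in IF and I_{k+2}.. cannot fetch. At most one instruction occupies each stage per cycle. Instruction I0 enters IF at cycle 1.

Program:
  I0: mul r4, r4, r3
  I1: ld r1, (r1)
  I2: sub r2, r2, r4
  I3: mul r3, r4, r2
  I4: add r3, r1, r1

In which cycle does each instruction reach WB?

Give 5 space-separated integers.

Answer: 5 6 8 11 12

Derivation:
I0 mul r4 <- r4,r3: IF@1 ID@2 stall=0 (-) EX@3 MEM@4 WB@5
I1 ld r1 <- r1: IF@2 ID@3 stall=0 (-) EX@4 MEM@5 WB@6
I2 sub r2 <- r2,r4: IF@3 ID@4 stall=1 (RAW on I0.r4 (WB@5)) EX@6 MEM@7 WB@8
I3 mul r3 <- r4,r2: IF@4 ID@6 stall=2 (RAW on I2.r2 (WB@8)) EX@9 MEM@10 WB@11
I4 add r3 <- r1,r1: IF@6 ID@9 stall=0 (-) EX@10 MEM@11 WB@12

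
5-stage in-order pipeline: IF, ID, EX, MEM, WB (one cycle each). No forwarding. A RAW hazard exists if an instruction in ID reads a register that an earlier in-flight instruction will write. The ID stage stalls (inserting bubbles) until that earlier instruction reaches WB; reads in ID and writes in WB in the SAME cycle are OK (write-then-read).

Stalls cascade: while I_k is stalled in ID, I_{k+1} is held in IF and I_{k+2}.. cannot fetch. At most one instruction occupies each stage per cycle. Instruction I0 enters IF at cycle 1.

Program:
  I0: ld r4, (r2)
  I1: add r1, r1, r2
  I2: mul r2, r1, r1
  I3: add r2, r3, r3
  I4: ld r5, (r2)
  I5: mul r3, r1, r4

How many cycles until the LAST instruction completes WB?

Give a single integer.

Answer: 14

Derivation:
I0 ld r4 <- r2: IF@1 ID@2 stall=0 (-) EX@3 MEM@4 WB@5
I1 add r1 <- r1,r2: IF@2 ID@3 stall=0 (-) EX@4 MEM@5 WB@6
I2 mul r2 <- r1,r1: IF@3 ID@4 stall=2 (RAW on I1.r1 (WB@6)) EX@7 MEM@8 WB@9
I3 add r2 <- r3,r3: IF@4 ID@7 stall=0 (-) EX@8 MEM@9 WB@10
I4 ld r5 <- r2: IF@7 ID@8 stall=2 (RAW on I3.r2 (WB@10)) EX@11 MEM@12 WB@13
I5 mul r3 <- r1,r4: IF@8 ID@11 stall=0 (-) EX@12 MEM@13 WB@14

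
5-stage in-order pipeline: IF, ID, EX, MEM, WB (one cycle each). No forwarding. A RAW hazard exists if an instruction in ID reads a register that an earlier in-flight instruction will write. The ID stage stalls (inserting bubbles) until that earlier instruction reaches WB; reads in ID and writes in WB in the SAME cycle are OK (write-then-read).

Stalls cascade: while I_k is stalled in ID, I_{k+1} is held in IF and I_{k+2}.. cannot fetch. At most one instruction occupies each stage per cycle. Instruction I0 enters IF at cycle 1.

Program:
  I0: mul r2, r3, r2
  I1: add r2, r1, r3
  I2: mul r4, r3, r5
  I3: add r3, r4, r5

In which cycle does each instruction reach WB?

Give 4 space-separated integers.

Answer: 5 6 7 10

Derivation:
I0 mul r2 <- r3,r2: IF@1 ID@2 stall=0 (-) EX@3 MEM@4 WB@5
I1 add r2 <- r1,r3: IF@2 ID@3 stall=0 (-) EX@4 MEM@5 WB@6
I2 mul r4 <- r3,r5: IF@3 ID@4 stall=0 (-) EX@5 MEM@6 WB@7
I3 add r3 <- r4,r5: IF@4 ID@5 stall=2 (RAW on I2.r4 (WB@7)) EX@8 MEM@9 WB@10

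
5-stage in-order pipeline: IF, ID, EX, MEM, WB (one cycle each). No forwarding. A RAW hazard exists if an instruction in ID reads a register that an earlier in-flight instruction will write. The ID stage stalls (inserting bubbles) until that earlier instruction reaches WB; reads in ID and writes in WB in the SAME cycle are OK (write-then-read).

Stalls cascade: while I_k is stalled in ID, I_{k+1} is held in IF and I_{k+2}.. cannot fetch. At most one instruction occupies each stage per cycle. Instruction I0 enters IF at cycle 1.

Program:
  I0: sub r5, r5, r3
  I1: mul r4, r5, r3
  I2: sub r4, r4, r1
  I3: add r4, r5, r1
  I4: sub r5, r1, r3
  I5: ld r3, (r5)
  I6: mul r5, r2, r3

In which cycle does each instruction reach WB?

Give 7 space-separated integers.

Answer: 5 8 11 12 13 16 19

Derivation:
I0 sub r5 <- r5,r3: IF@1 ID@2 stall=0 (-) EX@3 MEM@4 WB@5
I1 mul r4 <- r5,r3: IF@2 ID@3 stall=2 (RAW on I0.r5 (WB@5)) EX@6 MEM@7 WB@8
I2 sub r4 <- r4,r1: IF@3 ID@6 stall=2 (RAW on I1.r4 (WB@8)) EX@9 MEM@10 WB@11
I3 add r4 <- r5,r1: IF@6 ID@9 stall=0 (-) EX@10 MEM@11 WB@12
I4 sub r5 <- r1,r3: IF@9 ID@10 stall=0 (-) EX@11 MEM@12 WB@13
I5 ld r3 <- r5: IF@10 ID@11 stall=2 (RAW on I4.r5 (WB@13)) EX@14 MEM@15 WB@16
I6 mul r5 <- r2,r3: IF@11 ID@14 stall=2 (RAW on I5.r3 (WB@16)) EX@17 MEM@18 WB@19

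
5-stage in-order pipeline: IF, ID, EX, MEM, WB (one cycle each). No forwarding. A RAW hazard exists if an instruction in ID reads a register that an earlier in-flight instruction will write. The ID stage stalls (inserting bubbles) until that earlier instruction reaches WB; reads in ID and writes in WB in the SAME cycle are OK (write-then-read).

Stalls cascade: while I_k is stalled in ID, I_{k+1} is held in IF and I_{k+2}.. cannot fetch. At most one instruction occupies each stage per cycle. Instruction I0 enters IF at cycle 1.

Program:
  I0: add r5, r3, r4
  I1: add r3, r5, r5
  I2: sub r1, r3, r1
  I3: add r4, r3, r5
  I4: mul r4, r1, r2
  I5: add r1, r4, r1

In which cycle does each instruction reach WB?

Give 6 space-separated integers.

Answer: 5 8 11 12 14 17

Derivation:
I0 add r5 <- r3,r4: IF@1 ID@2 stall=0 (-) EX@3 MEM@4 WB@5
I1 add r3 <- r5,r5: IF@2 ID@3 stall=2 (RAW on I0.r5 (WB@5)) EX@6 MEM@7 WB@8
I2 sub r1 <- r3,r1: IF@3 ID@6 stall=2 (RAW on I1.r3 (WB@8)) EX@9 MEM@10 WB@11
I3 add r4 <- r3,r5: IF@6 ID@9 stall=0 (-) EX@10 MEM@11 WB@12
I4 mul r4 <- r1,r2: IF@9 ID@10 stall=1 (RAW on I2.r1 (WB@11)) EX@12 MEM@13 WB@14
I5 add r1 <- r4,r1: IF@10 ID@12 stall=2 (RAW on I4.r4 (WB@14)) EX@15 MEM@16 WB@17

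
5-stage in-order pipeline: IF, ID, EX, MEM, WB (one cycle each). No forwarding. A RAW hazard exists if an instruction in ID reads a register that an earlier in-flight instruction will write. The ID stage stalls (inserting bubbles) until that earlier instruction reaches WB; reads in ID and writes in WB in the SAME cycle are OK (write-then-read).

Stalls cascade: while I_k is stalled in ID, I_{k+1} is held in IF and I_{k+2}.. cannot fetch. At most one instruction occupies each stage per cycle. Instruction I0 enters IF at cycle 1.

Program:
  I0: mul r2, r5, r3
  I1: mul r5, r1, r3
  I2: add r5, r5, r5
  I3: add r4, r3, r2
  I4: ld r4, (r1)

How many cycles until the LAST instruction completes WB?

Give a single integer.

Answer: 11

Derivation:
I0 mul r2 <- r5,r3: IF@1 ID@2 stall=0 (-) EX@3 MEM@4 WB@5
I1 mul r5 <- r1,r3: IF@2 ID@3 stall=0 (-) EX@4 MEM@5 WB@6
I2 add r5 <- r5,r5: IF@3 ID@4 stall=2 (RAW on I1.r5 (WB@6)) EX@7 MEM@8 WB@9
I3 add r4 <- r3,r2: IF@4 ID@7 stall=0 (-) EX@8 MEM@9 WB@10
I4 ld r4 <- r1: IF@7 ID@8 stall=0 (-) EX@9 MEM@10 WB@11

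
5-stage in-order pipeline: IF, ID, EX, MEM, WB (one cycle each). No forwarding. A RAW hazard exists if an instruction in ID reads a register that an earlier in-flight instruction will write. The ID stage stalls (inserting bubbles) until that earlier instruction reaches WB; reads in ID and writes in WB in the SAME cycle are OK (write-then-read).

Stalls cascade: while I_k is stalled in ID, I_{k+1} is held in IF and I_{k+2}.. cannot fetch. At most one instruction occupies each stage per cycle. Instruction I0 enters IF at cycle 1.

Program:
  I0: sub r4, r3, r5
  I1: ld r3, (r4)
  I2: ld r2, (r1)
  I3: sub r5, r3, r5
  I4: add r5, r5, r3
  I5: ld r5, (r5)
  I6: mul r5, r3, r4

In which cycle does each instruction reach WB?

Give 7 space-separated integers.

Answer: 5 8 9 11 14 17 18

Derivation:
I0 sub r4 <- r3,r5: IF@1 ID@2 stall=0 (-) EX@3 MEM@4 WB@5
I1 ld r3 <- r4: IF@2 ID@3 stall=2 (RAW on I0.r4 (WB@5)) EX@6 MEM@7 WB@8
I2 ld r2 <- r1: IF@3 ID@6 stall=0 (-) EX@7 MEM@8 WB@9
I3 sub r5 <- r3,r5: IF@6 ID@7 stall=1 (RAW on I1.r3 (WB@8)) EX@9 MEM@10 WB@11
I4 add r5 <- r5,r3: IF@7 ID@9 stall=2 (RAW on I3.r5 (WB@11)) EX@12 MEM@13 WB@14
I5 ld r5 <- r5: IF@9 ID@12 stall=2 (RAW on I4.r5 (WB@14)) EX@15 MEM@16 WB@17
I6 mul r5 <- r3,r4: IF@12 ID@15 stall=0 (-) EX@16 MEM@17 WB@18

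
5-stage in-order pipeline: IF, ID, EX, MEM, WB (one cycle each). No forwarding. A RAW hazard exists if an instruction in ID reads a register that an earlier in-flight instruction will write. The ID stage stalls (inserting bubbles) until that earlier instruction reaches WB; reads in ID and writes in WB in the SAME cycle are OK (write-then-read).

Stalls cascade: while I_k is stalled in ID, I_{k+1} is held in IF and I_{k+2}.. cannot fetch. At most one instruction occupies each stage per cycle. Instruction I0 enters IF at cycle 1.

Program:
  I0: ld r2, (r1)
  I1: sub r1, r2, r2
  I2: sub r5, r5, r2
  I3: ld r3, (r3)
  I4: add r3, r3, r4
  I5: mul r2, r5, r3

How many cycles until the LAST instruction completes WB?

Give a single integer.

I0 ld r2 <- r1: IF@1 ID@2 stall=0 (-) EX@3 MEM@4 WB@5
I1 sub r1 <- r2,r2: IF@2 ID@3 stall=2 (RAW on I0.r2 (WB@5)) EX@6 MEM@7 WB@8
I2 sub r5 <- r5,r2: IF@3 ID@6 stall=0 (-) EX@7 MEM@8 WB@9
I3 ld r3 <- r3: IF@6 ID@7 stall=0 (-) EX@8 MEM@9 WB@10
I4 add r3 <- r3,r4: IF@7 ID@8 stall=2 (RAW on I3.r3 (WB@10)) EX@11 MEM@12 WB@13
I5 mul r2 <- r5,r3: IF@8 ID@11 stall=2 (RAW on I4.r3 (WB@13)) EX@14 MEM@15 WB@16

Answer: 16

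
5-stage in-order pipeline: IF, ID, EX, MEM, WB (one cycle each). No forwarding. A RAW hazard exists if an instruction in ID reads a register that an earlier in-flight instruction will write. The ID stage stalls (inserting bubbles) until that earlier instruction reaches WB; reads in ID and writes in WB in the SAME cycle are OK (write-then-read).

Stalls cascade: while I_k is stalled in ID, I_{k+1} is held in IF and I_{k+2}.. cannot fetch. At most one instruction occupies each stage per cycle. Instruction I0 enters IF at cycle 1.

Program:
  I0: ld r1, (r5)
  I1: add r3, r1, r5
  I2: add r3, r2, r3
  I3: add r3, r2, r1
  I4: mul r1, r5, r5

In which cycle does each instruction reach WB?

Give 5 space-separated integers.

Answer: 5 8 11 12 13

Derivation:
I0 ld r1 <- r5: IF@1 ID@2 stall=0 (-) EX@3 MEM@4 WB@5
I1 add r3 <- r1,r5: IF@2 ID@3 stall=2 (RAW on I0.r1 (WB@5)) EX@6 MEM@7 WB@8
I2 add r3 <- r2,r3: IF@3 ID@6 stall=2 (RAW on I1.r3 (WB@8)) EX@9 MEM@10 WB@11
I3 add r3 <- r2,r1: IF@6 ID@9 stall=0 (-) EX@10 MEM@11 WB@12
I4 mul r1 <- r5,r5: IF@9 ID@10 stall=0 (-) EX@11 MEM@12 WB@13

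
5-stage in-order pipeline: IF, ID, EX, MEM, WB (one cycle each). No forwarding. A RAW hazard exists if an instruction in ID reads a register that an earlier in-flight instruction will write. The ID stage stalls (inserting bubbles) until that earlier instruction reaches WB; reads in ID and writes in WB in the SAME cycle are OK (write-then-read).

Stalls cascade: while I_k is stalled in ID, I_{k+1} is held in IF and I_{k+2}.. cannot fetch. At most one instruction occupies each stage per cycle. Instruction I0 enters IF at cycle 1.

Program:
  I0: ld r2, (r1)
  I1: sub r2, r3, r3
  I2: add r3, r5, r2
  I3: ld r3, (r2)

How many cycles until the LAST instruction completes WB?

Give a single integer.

I0 ld r2 <- r1: IF@1 ID@2 stall=0 (-) EX@3 MEM@4 WB@5
I1 sub r2 <- r3,r3: IF@2 ID@3 stall=0 (-) EX@4 MEM@5 WB@6
I2 add r3 <- r5,r2: IF@3 ID@4 stall=2 (RAW on I1.r2 (WB@6)) EX@7 MEM@8 WB@9
I3 ld r3 <- r2: IF@4 ID@7 stall=0 (-) EX@8 MEM@9 WB@10

Answer: 10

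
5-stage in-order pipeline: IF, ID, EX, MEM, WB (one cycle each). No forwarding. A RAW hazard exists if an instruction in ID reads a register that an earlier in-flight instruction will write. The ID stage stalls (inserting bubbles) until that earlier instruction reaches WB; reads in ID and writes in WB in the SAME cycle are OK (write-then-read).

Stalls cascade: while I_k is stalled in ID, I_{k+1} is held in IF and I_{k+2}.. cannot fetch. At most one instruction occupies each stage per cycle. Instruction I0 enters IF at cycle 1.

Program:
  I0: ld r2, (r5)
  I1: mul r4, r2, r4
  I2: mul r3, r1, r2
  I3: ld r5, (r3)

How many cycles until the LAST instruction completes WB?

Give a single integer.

Answer: 12

Derivation:
I0 ld r2 <- r5: IF@1 ID@2 stall=0 (-) EX@3 MEM@4 WB@5
I1 mul r4 <- r2,r4: IF@2 ID@3 stall=2 (RAW on I0.r2 (WB@5)) EX@6 MEM@7 WB@8
I2 mul r3 <- r1,r2: IF@3 ID@6 stall=0 (-) EX@7 MEM@8 WB@9
I3 ld r5 <- r3: IF@6 ID@7 stall=2 (RAW on I2.r3 (WB@9)) EX@10 MEM@11 WB@12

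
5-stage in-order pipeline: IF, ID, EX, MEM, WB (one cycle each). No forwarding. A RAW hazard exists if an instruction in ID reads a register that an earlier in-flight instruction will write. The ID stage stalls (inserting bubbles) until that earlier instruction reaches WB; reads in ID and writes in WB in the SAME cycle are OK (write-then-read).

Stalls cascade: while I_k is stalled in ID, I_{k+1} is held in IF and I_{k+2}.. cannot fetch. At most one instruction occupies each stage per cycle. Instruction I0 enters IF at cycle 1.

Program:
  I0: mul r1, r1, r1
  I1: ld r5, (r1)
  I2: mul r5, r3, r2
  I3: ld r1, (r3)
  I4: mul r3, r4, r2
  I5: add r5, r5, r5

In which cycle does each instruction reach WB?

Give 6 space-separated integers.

Answer: 5 8 9 10 11 12

Derivation:
I0 mul r1 <- r1,r1: IF@1 ID@2 stall=0 (-) EX@3 MEM@4 WB@5
I1 ld r5 <- r1: IF@2 ID@3 stall=2 (RAW on I0.r1 (WB@5)) EX@6 MEM@7 WB@8
I2 mul r5 <- r3,r2: IF@3 ID@6 stall=0 (-) EX@7 MEM@8 WB@9
I3 ld r1 <- r3: IF@6 ID@7 stall=0 (-) EX@8 MEM@9 WB@10
I4 mul r3 <- r4,r2: IF@7 ID@8 stall=0 (-) EX@9 MEM@10 WB@11
I5 add r5 <- r5,r5: IF@8 ID@9 stall=0 (-) EX@10 MEM@11 WB@12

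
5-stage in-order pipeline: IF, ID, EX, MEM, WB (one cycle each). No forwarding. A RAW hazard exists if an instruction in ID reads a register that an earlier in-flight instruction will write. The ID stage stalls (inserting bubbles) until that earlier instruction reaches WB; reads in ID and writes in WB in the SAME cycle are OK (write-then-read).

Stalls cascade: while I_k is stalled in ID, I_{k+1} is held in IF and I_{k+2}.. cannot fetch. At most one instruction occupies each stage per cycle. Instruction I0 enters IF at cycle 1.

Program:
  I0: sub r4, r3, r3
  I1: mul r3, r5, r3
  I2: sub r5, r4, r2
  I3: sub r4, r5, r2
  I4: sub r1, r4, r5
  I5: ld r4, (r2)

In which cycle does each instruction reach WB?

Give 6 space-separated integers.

Answer: 5 6 8 11 14 15

Derivation:
I0 sub r4 <- r3,r3: IF@1 ID@2 stall=0 (-) EX@3 MEM@4 WB@5
I1 mul r3 <- r5,r3: IF@2 ID@3 stall=0 (-) EX@4 MEM@5 WB@6
I2 sub r5 <- r4,r2: IF@3 ID@4 stall=1 (RAW on I0.r4 (WB@5)) EX@6 MEM@7 WB@8
I3 sub r4 <- r5,r2: IF@4 ID@6 stall=2 (RAW on I2.r5 (WB@8)) EX@9 MEM@10 WB@11
I4 sub r1 <- r4,r5: IF@6 ID@9 stall=2 (RAW on I3.r4 (WB@11)) EX@12 MEM@13 WB@14
I5 ld r4 <- r2: IF@9 ID@12 stall=0 (-) EX@13 MEM@14 WB@15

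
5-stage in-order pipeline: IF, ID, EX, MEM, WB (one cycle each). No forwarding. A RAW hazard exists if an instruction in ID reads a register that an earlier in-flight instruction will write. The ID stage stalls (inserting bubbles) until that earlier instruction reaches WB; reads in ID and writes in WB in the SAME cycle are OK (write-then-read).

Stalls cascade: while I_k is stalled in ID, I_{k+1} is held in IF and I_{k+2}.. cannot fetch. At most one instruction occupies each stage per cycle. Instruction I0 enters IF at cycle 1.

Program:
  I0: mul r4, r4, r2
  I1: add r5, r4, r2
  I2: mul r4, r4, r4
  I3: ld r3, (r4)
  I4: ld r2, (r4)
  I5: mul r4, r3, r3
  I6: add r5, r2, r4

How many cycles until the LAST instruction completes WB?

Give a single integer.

Answer: 18

Derivation:
I0 mul r4 <- r4,r2: IF@1 ID@2 stall=0 (-) EX@3 MEM@4 WB@5
I1 add r5 <- r4,r2: IF@2 ID@3 stall=2 (RAW on I0.r4 (WB@5)) EX@6 MEM@7 WB@8
I2 mul r4 <- r4,r4: IF@3 ID@6 stall=0 (-) EX@7 MEM@8 WB@9
I3 ld r3 <- r4: IF@6 ID@7 stall=2 (RAW on I2.r4 (WB@9)) EX@10 MEM@11 WB@12
I4 ld r2 <- r4: IF@7 ID@10 stall=0 (-) EX@11 MEM@12 WB@13
I5 mul r4 <- r3,r3: IF@10 ID@11 stall=1 (RAW on I3.r3 (WB@12)) EX@13 MEM@14 WB@15
I6 add r5 <- r2,r4: IF@11 ID@13 stall=2 (RAW on I5.r4 (WB@15)) EX@16 MEM@17 WB@18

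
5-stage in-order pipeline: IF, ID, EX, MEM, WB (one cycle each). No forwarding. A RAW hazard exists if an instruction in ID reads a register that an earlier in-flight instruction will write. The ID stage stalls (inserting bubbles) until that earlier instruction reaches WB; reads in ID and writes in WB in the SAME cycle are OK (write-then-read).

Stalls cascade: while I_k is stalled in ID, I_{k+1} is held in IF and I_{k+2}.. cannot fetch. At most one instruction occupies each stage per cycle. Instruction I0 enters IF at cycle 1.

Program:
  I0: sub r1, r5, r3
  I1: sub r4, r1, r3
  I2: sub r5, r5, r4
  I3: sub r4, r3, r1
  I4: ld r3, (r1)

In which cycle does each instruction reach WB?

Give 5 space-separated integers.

I0 sub r1 <- r5,r3: IF@1 ID@2 stall=0 (-) EX@3 MEM@4 WB@5
I1 sub r4 <- r1,r3: IF@2 ID@3 stall=2 (RAW on I0.r1 (WB@5)) EX@6 MEM@7 WB@8
I2 sub r5 <- r5,r4: IF@3 ID@6 stall=2 (RAW on I1.r4 (WB@8)) EX@9 MEM@10 WB@11
I3 sub r4 <- r3,r1: IF@6 ID@9 stall=0 (-) EX@10 MEM@11 WB@12
I4 ld r3 <- r1: IF@9 ID@10 stall=0 (-) EX@11 MEM@12 WB@13

Answer: 5 8 11 12 13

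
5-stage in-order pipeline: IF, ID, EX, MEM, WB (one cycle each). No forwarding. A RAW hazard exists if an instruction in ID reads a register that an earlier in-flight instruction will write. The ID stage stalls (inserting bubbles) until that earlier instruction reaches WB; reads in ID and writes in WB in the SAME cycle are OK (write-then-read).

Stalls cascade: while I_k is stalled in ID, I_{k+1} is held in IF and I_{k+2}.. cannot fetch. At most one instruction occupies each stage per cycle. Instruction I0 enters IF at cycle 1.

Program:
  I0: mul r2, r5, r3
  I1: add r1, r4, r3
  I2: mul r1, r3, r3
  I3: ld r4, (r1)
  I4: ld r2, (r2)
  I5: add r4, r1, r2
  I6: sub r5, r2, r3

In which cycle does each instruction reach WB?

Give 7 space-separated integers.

Answer: 5 6 7 10 11 14 15

Derivation:
I0 mul r2 <- r5,r3: IF@1 ID@2 stall=0 (-) EX@3 MEM@4 WB@5
I1 add r1 <- r4,r3: IF@2 ID@3 stall=0 (-) EX@4 MEM@5 WB@6
I2 mul r1 <- r3,r3: IF@3 ID@4 stall=0 (-) EX@5 MEM@6 WB@7
I3 ld r4 <- r1: IF@4 ID@5 stall=2 (RAW on I2.r1 (WB@7)) EX@8 MEM@9 WB@10
I4 ld r2 <- r2: IF@5 ID@8 stall=0 (-) EX@9 MEM@10 WB@11
I5 add r4 <- r1,r2: IF@8 ID@9 stall=2 (RAW on I4.r2 (WB@11)) EX@12 MEM@13 WB@14
I6 sub r5 <- r2,r3: IF@9 ID@12 stall=0 (-) EX@13 MEM@14 WB@15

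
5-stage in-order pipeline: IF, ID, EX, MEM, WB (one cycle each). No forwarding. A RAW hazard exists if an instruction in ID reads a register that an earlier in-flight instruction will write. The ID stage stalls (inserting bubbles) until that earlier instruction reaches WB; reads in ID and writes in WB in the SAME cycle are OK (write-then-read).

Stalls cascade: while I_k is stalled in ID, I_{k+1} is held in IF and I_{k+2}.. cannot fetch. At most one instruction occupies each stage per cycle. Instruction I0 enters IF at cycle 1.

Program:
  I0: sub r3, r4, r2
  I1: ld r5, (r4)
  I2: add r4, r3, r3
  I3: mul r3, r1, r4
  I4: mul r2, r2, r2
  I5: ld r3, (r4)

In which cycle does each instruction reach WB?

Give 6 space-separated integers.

Answer: 5 6 8 11 12 13

Derivation:
I0 sub r3 <- r4,r2: IF@1 ID@2 stall=0 (-) EX@3 MEM@4 WB@5
I1 ld r5 <- r4: IF@2 ID@3 stall=0 (-) EX@4 MEM@5 WB@6
I2 add r4 <- r3,r3: IF@3 ID@4 stall=1 (RAW on I0.r3 (WB@5)) EX@6 MEM@7 WB@8
I3 mul r3 <- r1,r4: IF@4 ID@6 stall=2 (RAW on I2.r4 (WB@8)) EX@9 MEM@10 WB@11
I4 mul r2 <- r2,r2: IF@6 ID@9 stall=0 (-) EX@10 MEM@11 WB@12
I5 ld r3 <- r4: IF@9 ID@10 stall=0 (-) EX@11 MEM@12 WB@13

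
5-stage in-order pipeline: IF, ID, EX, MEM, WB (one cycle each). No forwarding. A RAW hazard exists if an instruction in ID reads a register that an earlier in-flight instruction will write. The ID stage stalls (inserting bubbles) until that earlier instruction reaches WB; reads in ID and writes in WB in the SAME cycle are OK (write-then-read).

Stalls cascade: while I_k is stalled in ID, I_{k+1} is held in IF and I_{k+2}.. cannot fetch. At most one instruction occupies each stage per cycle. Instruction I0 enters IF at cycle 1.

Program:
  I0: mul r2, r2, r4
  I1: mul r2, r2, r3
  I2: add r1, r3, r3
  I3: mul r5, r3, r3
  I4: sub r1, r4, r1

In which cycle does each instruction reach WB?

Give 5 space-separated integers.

I0 mul r2 <- r2,r4: IF@1 ID@2 stall=0 (-) EX@3 MEM@4 WB@5
I1 mul r2 <- r2,r3: IF@2 ID@3 stall=2 (RAW on I0.r2 (WB@5)) EX@6 MEM@7 WB@8
I2 add r1 <- r3,r3: IF@3 ID@6 stall=0 (-) EX@7 MEM@8 WB@9
I3 mul r5 <- r3,r3: IF@6 ID@7 stall=0 (-) EX@8 MEM@9 WB@10
I4 sub r1 <- r4,r1: IF@7 ID@8 stall=1 (RAW on I2.r1 (WB@9)) EX@10 MEM@11 WB@12

Answer: 5 8 9 10 12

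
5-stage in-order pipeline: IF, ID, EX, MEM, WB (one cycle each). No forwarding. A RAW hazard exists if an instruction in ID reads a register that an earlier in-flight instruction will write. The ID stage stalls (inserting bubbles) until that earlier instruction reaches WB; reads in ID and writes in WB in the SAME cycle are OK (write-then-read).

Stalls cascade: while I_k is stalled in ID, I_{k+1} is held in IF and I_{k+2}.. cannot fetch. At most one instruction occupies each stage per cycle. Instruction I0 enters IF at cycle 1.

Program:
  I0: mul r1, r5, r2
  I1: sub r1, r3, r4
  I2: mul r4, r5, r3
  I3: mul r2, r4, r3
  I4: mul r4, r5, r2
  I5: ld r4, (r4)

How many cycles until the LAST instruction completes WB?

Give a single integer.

Answer: 16

Derivation:
I0 mul r1 <- r5,r2: IF@1 ID@2 stall=0 (-) EX@3 MEM@4 WB@5
I1 sub r1 <- r3,r4: IF@2 ID@3 stall=0 (-) EX@4 MEM@5 WB@6
I2 mul r4 <- r5,r3: IF@3 ID@4 stall=0 (-) EX@5 MEM@6 WB@7
I3 mul r2 <- r4,r3: IF@4 ID@5 stall=2 (RAW on I2.r4 (WB@7)) EX@8 MEM@9 WB@10
I4 mul r4 <- r5,r2: IF@5 ID@8 stall=2 (RAW on I3.r2 (WB@10)) EX@11 MEM@12 WB@13
I5 ld r4 <- r4: IF@8 ID@11 stall=2 (RAW on I4.r4 (WB@13)) EX@14 MEM@15 WB@16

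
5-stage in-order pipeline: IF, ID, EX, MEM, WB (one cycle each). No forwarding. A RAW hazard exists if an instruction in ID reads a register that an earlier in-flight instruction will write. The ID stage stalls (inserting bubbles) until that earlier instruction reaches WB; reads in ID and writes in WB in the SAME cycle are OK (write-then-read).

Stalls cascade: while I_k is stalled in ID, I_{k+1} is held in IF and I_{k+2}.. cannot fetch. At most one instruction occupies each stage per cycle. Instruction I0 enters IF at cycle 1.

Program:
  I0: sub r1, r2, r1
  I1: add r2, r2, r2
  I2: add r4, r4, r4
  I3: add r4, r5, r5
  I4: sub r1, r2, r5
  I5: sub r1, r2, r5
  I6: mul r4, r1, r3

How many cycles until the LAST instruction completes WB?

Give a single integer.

I0 sub r1 <- r2,r1: IF@1 ID@2 stall=0 (-) EX@3 MEM@4 WB@5
I1 add r2 <- r2,r2: IF@2 ID@3 stall=0 (-) EX@4 MEM@5 WB@6
I2 add r4 <- r4,r4: IF@3 ID@4 stall=0 (-) EX@5 MEM@6 WB@7
I3 add r4 <- r5,r5: IF@4 ID@5 stall=0 (-) EX@6 MEM@7 WB@8
I4 sub r1 <- r2,r5: IF@5 ID@6 stall=0 (-) EX@7 MEM@8 WB@9
I5 sub r1 <- r2,r5: IF@6 ID@7 stall=0 (-) EX@8 MEM@9 WB@10
I6 mul r4 <- r1,r3: IF@7 ID@8 stall=2 (RAW on I5.r1 (WB@10)) EX@11 MEM@12 WB@13

Answer: 13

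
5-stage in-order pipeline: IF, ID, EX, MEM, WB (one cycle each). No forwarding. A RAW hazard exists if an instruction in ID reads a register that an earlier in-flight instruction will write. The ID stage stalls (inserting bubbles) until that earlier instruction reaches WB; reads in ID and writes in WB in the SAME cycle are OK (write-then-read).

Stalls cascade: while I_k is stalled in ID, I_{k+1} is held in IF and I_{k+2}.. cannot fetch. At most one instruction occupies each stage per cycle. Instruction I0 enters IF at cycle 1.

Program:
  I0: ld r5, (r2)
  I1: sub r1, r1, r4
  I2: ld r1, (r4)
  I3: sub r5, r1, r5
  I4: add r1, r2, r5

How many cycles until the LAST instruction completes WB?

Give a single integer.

I0 ld r5 <- r2: IF@1 ID@2 stall=0 (-) EX@3 MEM@4 WB@5
I1 sub r1 <- r1,r4: IF@2 ID@3 stall=0 (-) EX@4 MEM@5 WB@6
I2 ld r1 <- r4: IF@3 ID@4 stall=0 (-) EX@5 MEM@6 WB@7
I3 sub r5 <- r1,r5: IF@4 ID@5 stall=2 (RAW on I2.r1 (WB@7)) EX@8 MEM@9 WB@10
I4 add r1 <- r2,r5: IF@5 ID@8 stall=2 (RAW on I3.r5 (WB@10)) EX@11 MEM@12 WB@13

Answer: 13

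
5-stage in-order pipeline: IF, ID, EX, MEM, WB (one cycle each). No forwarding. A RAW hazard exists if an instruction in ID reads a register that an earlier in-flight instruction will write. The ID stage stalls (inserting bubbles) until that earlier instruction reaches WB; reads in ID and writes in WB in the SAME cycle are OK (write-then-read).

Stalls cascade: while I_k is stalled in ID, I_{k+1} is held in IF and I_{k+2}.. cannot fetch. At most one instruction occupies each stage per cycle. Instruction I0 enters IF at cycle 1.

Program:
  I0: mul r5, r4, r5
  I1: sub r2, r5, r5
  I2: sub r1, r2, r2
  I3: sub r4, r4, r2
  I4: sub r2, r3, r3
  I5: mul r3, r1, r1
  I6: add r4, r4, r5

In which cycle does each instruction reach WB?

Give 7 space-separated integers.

I0 mul r5 <- r4,r5: IF@1 ID@2 stall=0 (-) EX@3 MEM@4 WB@5
I1 sub r2 <- r5,r5: IF@2 ID@3 stall=2 (RAW on I0.r5 (WB@5)) EX@6 MEM@7 WB@8
I2 sub r1 <- r2,r2: IF@3 ID@6 stall=2 (RAW on I1.r2 (WB@8)) EX@9 MEM@10 WB@11
I3 sub r4 <- r4,r2: IF@6 ID@9 stall=0 (-) EX@10 MEM@11 WB@12
I4 sub r2 <- r3,r3: IF@9 ID@10 stall=0 (-) EX@11 MEM@12 WB@13
I5 mul r3 <- r1,r1: IF@10 ID@11 stall=0 (-) EX@12 MEM@13 WB@14
I6 add r4 <- r4,r5: IF@11 ID@12 stall=0 (-) EX@13 MEM@14 WB@15

Answer: 5 8 11 12 13 14 15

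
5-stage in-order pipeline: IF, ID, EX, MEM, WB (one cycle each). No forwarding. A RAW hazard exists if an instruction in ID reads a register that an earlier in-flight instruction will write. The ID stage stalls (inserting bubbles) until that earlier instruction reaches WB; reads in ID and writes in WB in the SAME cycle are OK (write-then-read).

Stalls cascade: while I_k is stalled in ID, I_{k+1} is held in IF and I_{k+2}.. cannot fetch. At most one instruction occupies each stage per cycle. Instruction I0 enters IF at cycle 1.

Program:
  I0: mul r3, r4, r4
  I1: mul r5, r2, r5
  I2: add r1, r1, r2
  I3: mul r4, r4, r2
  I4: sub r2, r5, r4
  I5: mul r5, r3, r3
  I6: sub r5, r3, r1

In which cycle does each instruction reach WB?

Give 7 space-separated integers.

Answer: 5 6 7 8 11 12 13

Derivation:
I0 mul r3 <- r4,r4: IF@1 ID@2 stall=0 (-) EX@3 MEM@4 WB@5
I1 mul r5 <- r2,r5: IF@2 ID@3 stall=0 (-) EX@4 MEM@5 WB@6
I2 add r1 <- r1,r2: IF@3 ID@4 stall=0 (-) EX@5 MEM@6 WB@7
I3 mul r4 <- r4,r2: IF@4 ID@5 stall=0 (-) EX@6 MEM@7 WB@8
I4 sub r2 <- r5,r4: IF@5 ID@6 stall=2 (RAW on I3.r4 (WB@8)) EX@9 MEM@10 WB@11
I5 mul r5 <- r3,r3: IF@6 ID@9 stall=0 (-) EX@10 MEM@11 WB@12
I6 sub r5 <- r3,r1: IF@9 ID@10 stall=0 (-) EX@11 MEM@12 WB@13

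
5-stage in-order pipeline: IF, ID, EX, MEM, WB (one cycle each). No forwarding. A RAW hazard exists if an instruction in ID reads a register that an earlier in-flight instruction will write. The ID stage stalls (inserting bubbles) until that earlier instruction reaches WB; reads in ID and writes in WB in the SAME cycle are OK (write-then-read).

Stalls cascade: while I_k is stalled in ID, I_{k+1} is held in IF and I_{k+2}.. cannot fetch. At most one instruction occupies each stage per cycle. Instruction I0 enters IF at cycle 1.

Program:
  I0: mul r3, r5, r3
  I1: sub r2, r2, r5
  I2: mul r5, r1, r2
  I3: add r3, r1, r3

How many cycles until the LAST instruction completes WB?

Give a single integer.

I0 mul r3 <- r5,r3: IF@1 ID@2 stall=0 (-) EX@3 MEM@4 WB@5
I1 sub r2 <- r2,r5: IF@2 ID@3 stall=0 (-) EX@4 MEM@5 WB@6
I2 mul r5 <- r1,r2: IF@3 ID@4 stall=2 (RAW on I1.r2 (WB@6)) EX@7 MEM@8 WB@9
I3 add r3 <- r1,r3: IF@4 ID@7 stall=0 (-) EX@8 MEM@9 WB@10

Answer: 10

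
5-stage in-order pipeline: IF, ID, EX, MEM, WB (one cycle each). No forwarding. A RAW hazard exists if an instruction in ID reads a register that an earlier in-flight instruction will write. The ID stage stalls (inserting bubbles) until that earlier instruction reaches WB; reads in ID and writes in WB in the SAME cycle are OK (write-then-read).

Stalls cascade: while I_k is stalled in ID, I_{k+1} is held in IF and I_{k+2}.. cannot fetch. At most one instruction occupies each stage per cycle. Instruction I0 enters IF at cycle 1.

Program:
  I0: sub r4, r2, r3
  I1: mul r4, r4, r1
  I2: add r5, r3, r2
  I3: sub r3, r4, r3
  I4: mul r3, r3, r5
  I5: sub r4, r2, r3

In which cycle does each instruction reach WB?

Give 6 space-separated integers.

Answer: 5 8 9 11 14 17

Derivation:
I0 sub r4 <- r2,r3: IF@1 ID@2 stall=0 (-) EX@3 MEM@4 WB@5
I1 mul r4 <- r4,r1: IF@2 ID@3 stall=2 (RAW on I0.r4 (WB@5)) EX@6 MEM@7 WB@8
I2 add r5 <- r3,r2: IF@3 ID@6 stall=0 (-) EX@7 MEM@8 WB@9
I3 sub r3 <- r4,r3: IF@6 ID@7 stall=1 (RAW on I1.r4 (WB@8)) EX@9 MEM@10 WB@11
I4 mul r3 <- r3,r5: IF@7 ID@9 stall=2 (RAW on I3.r3 (WB@11)) EX@12 MEM@13 WB@14
I5 sub r4 <- r2,r3: IF@9 ID@12 stall=2 (RAW on I4.r3 (WB@14)) EX@15 MEM@16 WB@17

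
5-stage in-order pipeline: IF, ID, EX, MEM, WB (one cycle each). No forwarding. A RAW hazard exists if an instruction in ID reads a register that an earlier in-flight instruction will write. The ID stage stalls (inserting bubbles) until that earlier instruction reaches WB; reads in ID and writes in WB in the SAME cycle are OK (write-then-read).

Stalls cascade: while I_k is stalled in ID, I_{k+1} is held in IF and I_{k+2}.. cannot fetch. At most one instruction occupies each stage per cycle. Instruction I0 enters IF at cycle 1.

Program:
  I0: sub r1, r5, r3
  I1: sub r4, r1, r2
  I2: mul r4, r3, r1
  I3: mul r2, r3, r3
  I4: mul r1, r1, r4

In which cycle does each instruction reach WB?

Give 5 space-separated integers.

Answer: 5 8 9 10 12

Derivation:
I0 sub r1 <- r5,r3: IF@1 ID@2 stall=0 (-) EX@3 MEM@4 WB@5
I1 sub r4 <- r1,r2: IF@2 ID@3 stall=2 (RAW on I0.r1 (WB@5)) EX@6 MEM@7 WB@8
I2 mul r4 <- r3,r1: IF@3 ID@6 stall=0 (-) EX@7 MEM@8 WB@9
I3 mul r2 <- r3,r3: IF@6 ID@7 stall=0 (-) EX@8 MEM@9 WB@10
I4 mul r1 <- r1,r4: IF@7 ID@8 stall=1 (RAW on I2.r4 (WB@9)) EX@10 MEM@11 WB@12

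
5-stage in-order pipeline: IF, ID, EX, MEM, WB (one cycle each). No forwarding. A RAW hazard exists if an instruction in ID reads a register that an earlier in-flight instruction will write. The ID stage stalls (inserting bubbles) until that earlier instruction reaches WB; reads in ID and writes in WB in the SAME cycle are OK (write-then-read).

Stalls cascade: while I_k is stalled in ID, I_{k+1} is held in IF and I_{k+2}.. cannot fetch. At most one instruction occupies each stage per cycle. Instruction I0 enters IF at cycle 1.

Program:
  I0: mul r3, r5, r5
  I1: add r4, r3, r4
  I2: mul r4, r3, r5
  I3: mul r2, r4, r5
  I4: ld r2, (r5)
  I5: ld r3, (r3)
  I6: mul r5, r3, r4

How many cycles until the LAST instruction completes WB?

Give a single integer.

Answer: 17

Derivation:
I0 mul r3 <- r5,r5: IF@1 ID@2 stall=0 (-) EX@3 MEM@4 WB@5
I1 add r4 <- r3,r4: IF@2 ID@3 stall=2 (RAW on I0.r3 (WB@5)) EX@6 MEM@7 WB@8
I2 mul r4 <- r3,r5: IF@3 ID@6 stall=0 (-) EX@7 MEM@8 WB@9
I3 mul r2 <- r4,r5: IF@6 ID@7 stall=2 (RAW on I2.r4 (WB@9)) EX@10 MEM@11 WB@12
I4 ld r2 <- r5: IF@7 ID@10 stall=0 (-) EX@11 MEM@12 WB@13
I5 ld r3 <- r3: IF@10 ID@11 stall=0 (-) EX@12 MEM@13 WB@14
I6 mul r5 <- r3,r4: IF@11 ID@12 stall=2 (RAW on I5.r3 (WB@14)) EX@15 MEM@16 WB@17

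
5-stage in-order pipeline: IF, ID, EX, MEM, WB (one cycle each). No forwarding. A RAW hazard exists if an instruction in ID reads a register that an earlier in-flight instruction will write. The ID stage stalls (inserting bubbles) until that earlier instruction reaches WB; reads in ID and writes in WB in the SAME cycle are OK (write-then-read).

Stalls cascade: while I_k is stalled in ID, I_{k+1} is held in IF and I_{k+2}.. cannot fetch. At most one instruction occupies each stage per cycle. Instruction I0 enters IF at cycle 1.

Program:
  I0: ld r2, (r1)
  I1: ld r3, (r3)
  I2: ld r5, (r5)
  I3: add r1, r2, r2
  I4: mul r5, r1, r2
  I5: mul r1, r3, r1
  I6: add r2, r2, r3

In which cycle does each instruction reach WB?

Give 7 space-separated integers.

Answer: 5 6 7 8 11 12 13

Derivation:
I0 ld r2 <- r1: IF@1 ID@2 stall=0 (-) EX@3 MEM@4 WB@5
I1 ld r3 <- r3: IF@2 ID@3 stall=0 (-) EX@4 MEM@5 WB@6
I2 ld r5 <- r5: IF@3 ID@4 stall=0 (-) EX@5 MEM@6 WB@7
I3 add r1 <- r2,r2: IF@4 ID@5 stall=0 (-) EX@6 MEM@7 WB@8
I4 mul r5 <- r1,r2: IF@5 ID@6 stall=2 (RAW on I3.r1 (WB@8)) EX@9 MEM@10 WB@11
I5 mul r1 <- r3,r1: IF@6 ID@9 stall=0 (-) EX@10 MEM@11 WB@12
I6 add r2 <- r2,r3: IF@9 ID@10 stall=0 (-) EX@11 MEM@12 WB@13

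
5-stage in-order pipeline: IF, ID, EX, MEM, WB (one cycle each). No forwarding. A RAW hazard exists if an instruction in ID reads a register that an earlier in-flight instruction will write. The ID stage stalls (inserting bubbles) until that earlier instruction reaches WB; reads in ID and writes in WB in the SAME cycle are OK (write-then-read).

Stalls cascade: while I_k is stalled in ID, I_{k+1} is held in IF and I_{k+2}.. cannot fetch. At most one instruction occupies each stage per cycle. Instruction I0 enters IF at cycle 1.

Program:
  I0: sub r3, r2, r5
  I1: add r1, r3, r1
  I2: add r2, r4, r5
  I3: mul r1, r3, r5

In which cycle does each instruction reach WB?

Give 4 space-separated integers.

I0 sub r3 <- r2,r5: IF@1 ID@2 stall=0 (-) EX@3 MEM@4 WB@5
I1 add r1 <- r3,r1: IF@2 ID@3 stall=2 (RAW on I0.r3 (WB@5)) EX@6 MEM@7 WB@8
I2 add r2 <- r4,r5: IF@3 ID@6 stall=0 (-) EX@7 MEM@8 WB@9
I3 mul r1 <- r3,r5: IF@6 ID@7 stall=0 (-) EX@8 MEM@9 WB@10

Answer: 5 8 9 10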